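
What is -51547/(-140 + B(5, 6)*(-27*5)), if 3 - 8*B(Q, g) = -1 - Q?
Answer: 412376/2335 ≈ 176.61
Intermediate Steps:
B(Q, g) = ½ + Q/8 (B(Q, g) = 3/8 - (-1 - Q)/8 = 3/8 + (⅛ + Q/8) = ½ + Q/8)
-51547/(-140 + B(5, 6)*(-27*5)) = -51547/(-140 + (½ + (⅛)*5)*(-27*5)) = -51547/(-140 + (½ + 5/8)*(-135)) = -51547/(-140 + (9/8)*(-135)) = -51547/(-140 - 1215/8) = -51547/(-2335/8) = -51547*(-8/2335) = 412376/2335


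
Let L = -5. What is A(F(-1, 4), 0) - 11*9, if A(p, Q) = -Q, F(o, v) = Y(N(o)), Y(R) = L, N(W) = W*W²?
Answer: -99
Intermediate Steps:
N(W) = W³
Y(R) = -5
F(o, v) = -5
A(F(-1, 4), 0) - 11*9 = -1*0 - 11*9 = 0 - 99 = -99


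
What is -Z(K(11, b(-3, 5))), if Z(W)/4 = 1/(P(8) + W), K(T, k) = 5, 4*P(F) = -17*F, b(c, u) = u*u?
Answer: 4/29 ≈ 0.13793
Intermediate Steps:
b(c, u) = u²
P(F) = -17*F/4 (P(F) = (-17*F)/4 = -17*F/4)
Z(W) = 4/(-34 + W) (Z(W) = 4/(-17/4*8 + W) = 4/(-34 + W))
-Z(K(11, b(-3, 5))) = -4/(-34 + 5) = -4/(-29) = -4*(-1)/29 = -1*(-4/29) = 4/29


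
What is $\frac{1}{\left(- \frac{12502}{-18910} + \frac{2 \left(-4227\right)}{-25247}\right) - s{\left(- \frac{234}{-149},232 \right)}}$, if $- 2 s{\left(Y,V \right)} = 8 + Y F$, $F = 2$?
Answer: $\frac{35567847365}{233554603033} \approx 0.15229$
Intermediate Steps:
$s{\left(Y,V \right)} = -4 - Y$ ($s{\left(Y,V \right)} = - \frac{8 + Y 2}{2} = - \frac{8 + 2 Y}{2} = -4 - Y$)
$\frac{1}{\left(- \frac{12502}{-18910} + \frac{2 \left(-4227\right)}{-25247}\right) - s{\left(- \frac{234}{-149},232 \right)}} = \frac{1}{\left(- \frac{12502}{-18910} + \frac{2 \left(-4227\right)}{-25247}\right) - \left(-4 - - \frac{234}{-149}\right)} = \frac{1}{\left(\left(-12502\right) \left(- \frac{1}{18910}\right) - - \frac{8454}{25247}\right) - \left(-4 - \left(-234\right) \left(- \frac{1}{149}\right)\right)} = \frac{1}{\left(\frac{6251}{9455} + \frac{8454}{25247}\right) - \left(-4 - \frac{234}{149}\right)} = \frac{1}{\frac{237751567}{238710385} - \left(-4 - \frac{234}{149}\right)} = \frac{1}{\frac{237751567}{238710385} - - \frac{830}{149}} = \frac{1}{\frac{237751567}{238710385} + \frac{830}{149}} = \frac{1}{\frac{233554603033}{35567847365}} = \frac{35567847365}{233554603033}$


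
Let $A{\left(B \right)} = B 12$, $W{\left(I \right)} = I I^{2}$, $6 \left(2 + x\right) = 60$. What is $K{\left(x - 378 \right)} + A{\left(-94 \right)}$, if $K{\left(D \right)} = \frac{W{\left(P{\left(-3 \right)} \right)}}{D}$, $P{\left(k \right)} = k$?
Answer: $- \frac{417333}{370} \approx -1127.9$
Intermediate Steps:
$x = 8$ ($x = -2 + \frac{1}{6} \cdot 60 = -2 + 10 = 8$)
$W{\left(I \right)} = I^{3}$
$A{\left(B \right)} = 12 B$
$K{\left(D \right)} = - \frac{27}{D}$ ($K{\left(D \right)} = \frac{\left(-3\right)^{3}}{D} = - \frac{27}{D}$)
$K{\left(x - 378 \right)} + A{\left(-94 \right)} = - \frac{27}{8 - 378} + 12 \left(-94\right) = - \frac{27}{-370} - 1128 = \left(-27\right) \left(- \frac{1}{370}\right) - 1128 = \frac{27}{370} - 1128 = - \frac{417333}{370}$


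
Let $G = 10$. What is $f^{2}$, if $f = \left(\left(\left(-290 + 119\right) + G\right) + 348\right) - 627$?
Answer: $193600$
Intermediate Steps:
$f = -440$ ($f = \left(\left(\left(-290 + 119\right) + 10\right) + 348\right) - 627 = \left(\left(-171 + 10\right) + 348\right) - 627 = \left(-161 + 348\right) - 627 = 187 - 627 = -440$)
$f^{2} = \left(-440\right)^{2} = 193600$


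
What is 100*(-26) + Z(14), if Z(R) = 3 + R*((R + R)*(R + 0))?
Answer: 2891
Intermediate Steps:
Z(R) = 3 + 2*R**3 (Z(R) = 3 + R*((2*R)*R) = 3 + R*(2*R**2) = 3 + 2*R**3)
100*(-26) + Z(14) = 100*(-26) + (3 + 2*14**3) = -2600 + (3 + 2*2744) = -2600 + (3 + 5488) = -2600 + 5491 = 2891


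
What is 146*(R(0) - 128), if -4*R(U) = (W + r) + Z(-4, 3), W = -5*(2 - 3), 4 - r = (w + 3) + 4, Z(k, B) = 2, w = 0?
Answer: -18834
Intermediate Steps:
r = -3 (r = 4 - ((0 + 3) + 4) = 4 - (3 + 4) = 4 - 1*7 = 4 - 7 = -3)
W = 5 (W = -5*(-1) = 5)
R(U) = -1 (R(U) = -((5 - 3) + 2)/4 = -(2 + 2)/4 = -¼*4 = -1)
146*(R(0) - 128) = 146*(-1 - 128) = 146*(-129) = -18834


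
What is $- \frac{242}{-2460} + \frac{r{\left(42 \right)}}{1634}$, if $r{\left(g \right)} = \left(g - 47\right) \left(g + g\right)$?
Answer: $- \frac{159443}{1004910} \approx -0.15866$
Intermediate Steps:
$r{\left(g \right)} = 2 g \left(-47 + g\right)$ ($r{\left(g \right)} = \left(-47 + g\right) 2 g = 2 g \left(-47 + g\right)$)
$- \frac{242}{-2460} + \frac{r{\left(42 \right)}}{1634} = - \frac{242}{-2460} + \frac{2 \cdot 42 \left(-47 + 42\right)}{1634} = \left(-242\right) \left(- \frac{1}{2460}\right) + 2 \cdot 42 \left(-5\right) \frac{1}{1634} = \frac{121}{1230} - \frac{210}{817} = - \frac{159443}{1004910}$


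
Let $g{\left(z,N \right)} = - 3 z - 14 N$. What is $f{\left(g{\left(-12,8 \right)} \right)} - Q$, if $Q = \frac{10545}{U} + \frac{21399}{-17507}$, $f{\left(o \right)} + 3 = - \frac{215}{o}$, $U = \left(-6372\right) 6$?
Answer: $\frac{803652619}{605582136} \approx 1.3271$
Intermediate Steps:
$U = -38232$
$g{\left(z,N \right)} = - 14 N - 3 z$
$f{\left(o \right)} = -3 - \frac{215}{o}$
$Q = - \frac{47749423}{31872744}$ ($Q = \frac{10545}{-38232} + \frac{21399}{-17507} = 10545 \left(- \frac{1}{38232}\right) + 21399 \left(- \frac{1}{17507}\right) = - \frac{3515}{12744} - \frac{3057}{2501} = - \frac{47749423}{31872744} \approx -1.4981$)
$f{\left(g{\left(-12,8 \right)} \right)} - Q = \left(-3 - \frac{215}{\left(-14\right) 8 - -36}\right) - - \frac{47749423}{31872744} = \left(-3 - \frac{215}{-112 + 36}\right) + \frac{47749423}{31872744} = \left(-3 - \frac{215}{-76}\right) + \frac{47749423}{31872744} = \left(-3 - - \frac{215}{76}\right) + \frac{47749423}{31872744} = \left(-3 + \frac{215}{76}\right) + \frac{47749423}{31872744} = - \frac{13}{76} + \frac{47749423}{31872744} = \frac{803652619}{605582136}$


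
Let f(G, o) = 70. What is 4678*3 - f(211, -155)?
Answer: 13964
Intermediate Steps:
4678*3 - f(211, -155) = 4678*3 - 1*70 = 14034 - 70 = 13964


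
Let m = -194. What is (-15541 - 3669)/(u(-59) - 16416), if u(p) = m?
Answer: 1921/1661 ≈ 1.1565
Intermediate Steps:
u(p) = -194
(-15541 - 3669)/(u(-59) - 16416) = (-15541 - 3669)/(-194 - 16416) = -19210/(-16610) = -19210*(-1/16610) = 1921/1661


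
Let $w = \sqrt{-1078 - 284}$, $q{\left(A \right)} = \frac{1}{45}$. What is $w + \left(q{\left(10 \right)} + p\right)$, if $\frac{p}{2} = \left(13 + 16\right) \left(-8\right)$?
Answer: $- \frac{20879}{45} + i \sqrt{1362} \approx -463.98 + 36.905 i$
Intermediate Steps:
$q{\left(A \right)} = \frac{1}{45}$
$w = i \sqrt{1362}$ ($w = \sqrt{-1362} = i \sqrt{1362} \approx 36.905 i$)
$p = -464$ ($p = 2 \left(13 + 16\right) \left(-8\right) = 2 \cdot 29 \left(-8\right) = 2 \left(-232\right) = -464$)
$w + \left(q{\left(10 \right)} + p\right) = i \sqrt{1362} + \left(\frac{1}{45} - 464\right) = i \sqrt{1362} - \frac{20879}{45} = - \frac{20879}{45} + i \sqrt{1362}$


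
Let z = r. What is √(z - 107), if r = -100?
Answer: 3*I*√23 ≈ 14.387*I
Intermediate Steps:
z = -100
√(z - 107) = √(-100 - 107) = √(-207) = 3*I*√23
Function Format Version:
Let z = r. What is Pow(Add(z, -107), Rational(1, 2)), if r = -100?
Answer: Mul(3, I, Pow(23, Rational(1, 2))) ≈ Mul(14.387, I)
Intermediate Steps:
z = -100
Pow(Add(z, -107), Rational(1, 2)) = Pow(Add(-100, -107), Rational(1, 2)) = Pow(-207, Rational(1, 2)) = Mul(3, I, Pow(23, Rational(1, 2)))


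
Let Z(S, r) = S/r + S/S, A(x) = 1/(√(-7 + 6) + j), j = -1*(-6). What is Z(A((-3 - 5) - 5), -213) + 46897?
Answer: 123201044/2627 + I/7881 ≈ 46898.0 + 0.00012689*I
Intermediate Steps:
j = 6
A(x) = (6 - I)/37 (A(x) = 1/(√(-7 + 6) + 6) = 1/(√(-1) + 6) = 1/(I + 6) = 1/(6 + I) = (6 - I)/37)
Z(S, r) = 1 + S/r (Z(S, r) = S/r + 1 = 1 + S/r)
Z(A((-3 - 5) - 5), -213) + 46897 = ((6/37 - I/37) - 213)/(-213) + 46897 = -(-7875/37 - I/37)/213 + 46897 = (2625/2627 + I/7881) + 46897 = 123201044/2627 + I/7881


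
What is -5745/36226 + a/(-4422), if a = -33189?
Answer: 98075027/13349281 ≈ 7.3468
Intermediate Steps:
-5745/36226 + a/(-4422) = -5745/36226 - 33189/(-4422) = -5745*1/36226 - 33189*(-1/4422) = -5745/36226 + 11063/1474 = 98075027/13349281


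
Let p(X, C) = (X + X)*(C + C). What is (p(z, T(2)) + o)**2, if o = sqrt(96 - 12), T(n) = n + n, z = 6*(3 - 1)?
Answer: 36948 + 768*sqrt(21) ≈ 40467.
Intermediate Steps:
z = 12 (z = 6*2 = 12)
T(n) = 2*n
p(X, C) = 4*C*X (p(X, C) = (2*X)*(2*C) = 4*C*X)
o = 2*sqrt(21) (o = sqrt(84) = 2*sqrt(21) ≈ 9.1651)
(p(z, T(2)) + o)**2 = (4*(2*2)*12 + 2*sqrt(21))**2 = (4*4*12 + 2*sqrt(21))**2 = (192 + 2*sqrt(21))**2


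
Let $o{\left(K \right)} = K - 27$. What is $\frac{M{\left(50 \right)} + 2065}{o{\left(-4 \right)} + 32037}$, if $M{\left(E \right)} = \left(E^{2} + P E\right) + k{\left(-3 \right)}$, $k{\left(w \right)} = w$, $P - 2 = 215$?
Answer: $\frac{7706}{16003} \approx 0.48153$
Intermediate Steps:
$P = 217$ ($P = 2 + 215 = 217$)
$M{\left(E \right)} = -3 + E^{2} + 217 E$ ($M{\left(E \right)} = \left(E^{2} + 217 E\right) - 3 = -3 + E^{2} + 217 E$)
$o{\left(K \right)} = -27 + K$ ($o{\left(K \right)} = K - 27 = -27 + K$)
$\frac{M{\left(50 \right)} + 2065}{o{\left(-4 \right)} + 32037} = \frac{\left(-3 + 50^{2} + 217 \cdot 50\right) + 2065}{\left(-27 - 4\right) + 32037} = \frac{\left(-3 + 2500 + 10850\right) + 2065}{-31 + 32037} = \frac{13347 + 2065}{32006} = 15412 \cdot \frac{1}{32006} = \frac{7706}{16003}$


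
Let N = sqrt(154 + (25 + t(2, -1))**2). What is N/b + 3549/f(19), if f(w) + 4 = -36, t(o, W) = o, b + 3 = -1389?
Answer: -3549/40 - sqrt(883)/1392 ≈ -88.746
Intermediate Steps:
b = -1392 (b = -3 - 1389 = -1392)
f(w) = -40 (f(w) = -4 - 36 = -40)
N = sqrt(883) (N = sqrt(154 + (25 + 2)**2) = sqrt(154 + 27**2) = sqrt(154 + 729) = sqrt(883) ≈ 29.715)
N/b + 3549/f(19) = sqrt(883)/(-1392) + 3549/(-40) = sqrt(883)*(-1/1392) + 3549*(-1/40) = -sqrt(883)/1392 - 3549/40 = -3549/40 - sqrt(883)/1392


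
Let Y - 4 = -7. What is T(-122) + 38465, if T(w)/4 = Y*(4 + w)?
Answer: 39881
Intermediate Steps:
Y = -3 (Y = 4 - 7 = -3)
T(w) = -48 - 12*w (T(w) = 4*(-3*(4 + w)) = 4*(-12 - 3*w) = -48 - 12*w)
T(-122) + 38465 = (-48 - 12*(-122)) + 38465 = (-48 + 1464) + 38465 = 1416 + 38465 = 39881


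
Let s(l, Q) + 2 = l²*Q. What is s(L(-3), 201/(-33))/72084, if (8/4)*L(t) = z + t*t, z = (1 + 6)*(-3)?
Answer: -1217/396462 ≈ -0.0030697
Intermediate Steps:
z = -21 (z = 7*(-3) = -21)
L(t) = -21/2 + t²/2 (L(t) = (-21 + t*t)/2 = (-21 + t²)/2 = -21/2 + t²/2)
s(l, Q) = -2 + Q*l² (s(l, Q) = -2 + l²*Q = -2 + Q*l²)
s(L(-3), 201/(-33))/72084 = (-2 + (201/(-33))*(-21/2 + (½)*(-3)²)²)/72084 = (-2 + (201*(-1/33))*(-21/2 + (½)*9)²)*(1/72084) = (-2 - 67*(-21/2 + 9/2)²/11)*(1/72084) = (-2 - 67/11*(-6)²)*(1/72084) = (-2 - 67/11*36)*(1/72084) = (-2 - 2412/11)*(1/72084) = -2434/11*1/72084 = -1217/396462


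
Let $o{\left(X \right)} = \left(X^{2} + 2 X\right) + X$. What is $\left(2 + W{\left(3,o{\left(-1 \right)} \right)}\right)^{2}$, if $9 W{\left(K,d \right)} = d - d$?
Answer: $4$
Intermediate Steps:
$o{\left(X \right)} = X^{2} + 3 X$
$W{\left(K,d \right)} = 0$ ($W{\left(K,d \right)} = \frac{d - d}{9} = \frac{1}{9} \cdot 0 = 0$)
$\left(2 + W{\left(3,o{\left(-1 \right)} \right)}\right)^{2} = \left(2 + 0\right)^{2} = 2^{2} = 4$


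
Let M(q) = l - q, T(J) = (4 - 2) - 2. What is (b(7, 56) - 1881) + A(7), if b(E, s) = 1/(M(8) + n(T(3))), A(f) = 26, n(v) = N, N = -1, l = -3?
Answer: -22261/12 ≈ -1855.1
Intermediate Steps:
T(J) = 0 (T(J) = 2 - 2 = 0)
n(v) = -1
M(q) = -3 - q
b(E, s) = -1/12 (b(E, s) = 1/((-3 - 1*8) - 1) = 1/((-3 - 8) - 1) = 1/(-11 - 1) = 1/(-12) = -1/12)
(b(7, 56) - 1881) + A(7) = (-1/12 - 1881) + 26 = -22573/12 + 26 = -22261/12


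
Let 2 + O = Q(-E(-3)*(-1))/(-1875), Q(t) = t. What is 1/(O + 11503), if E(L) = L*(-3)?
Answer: 625/7188122 ≈ 8.6949e-5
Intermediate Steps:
E(L) = -3*L
O = -1253/625 (O = -2 + (-(-3)*(-3)*(-1))/(-1875) = -2 + (-1*9*(-1))*(-1/1875) = -2 - 9*(-1)*(-1/1875) = -2 + 9*(-1/1875) = -2 - 3/625 = -1253/625 ≈ -2.0048)
1/(O + 11503) = 1/(-1253/625 + 11503) = 1/(7188122/625) = 625/7188122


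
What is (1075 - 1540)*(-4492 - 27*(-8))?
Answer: 1988340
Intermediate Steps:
(1075 - 1540)*(-4492 - 27*(-8)) = -465*(-4492 + 216) = -465*(-4276) = 1988340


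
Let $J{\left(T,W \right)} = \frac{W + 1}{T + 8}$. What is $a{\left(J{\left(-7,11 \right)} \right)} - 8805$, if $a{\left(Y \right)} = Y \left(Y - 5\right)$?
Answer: $-8721$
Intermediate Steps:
$J{\left(T,W \right)} = \frac{1 + W}{8 + T}$
$a{\left(Y \right)} = Y \left(-5 + Y\right)$
$a{\left(J{\left(-7,11 \right)} \right)} - 8805 = \frac{1 + 11}{8 - 7} \left(-5 + \frac{1 + 11}{8 - 7}\right) - 8805 = 1^{-1} \cdot 12 \left(-5 + 1^{-1} \cdot 12\right) - 8805 = 1 \cdot 12 \left(-5 + 1 \cdot 12\right) - 8805 = 12 \left(-5 + 12\right) - 8805 = 12 \cdot 7 - 8805 = 84 - 8805 = -8721$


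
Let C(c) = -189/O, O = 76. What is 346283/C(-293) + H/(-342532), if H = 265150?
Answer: -643902768829/4624182 ≈ -1.3925e+5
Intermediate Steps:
C(c) = -189/76
346283/C(-293) + H/(-342532) = 346283/(-189/76) + 265150/(-342532) = 346283*(-76/189) + 265150*(-1/342532) = -3759644/27 - 132575/171266 = -643902768829/4624182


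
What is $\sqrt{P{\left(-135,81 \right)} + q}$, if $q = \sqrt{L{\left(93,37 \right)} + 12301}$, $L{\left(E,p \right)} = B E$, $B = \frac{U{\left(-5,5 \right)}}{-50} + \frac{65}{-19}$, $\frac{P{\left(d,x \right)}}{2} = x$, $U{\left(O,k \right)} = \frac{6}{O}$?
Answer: $\frac{\sqrt{1462050 + 19 \sqrt{2704132345}}}{95} \approx 16.477$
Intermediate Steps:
$P{\left(d,x \right)} = 2 x$
$B = - \frac{8068}{2375}$ ($B = \frac{6 \frac{1}{-5}}{-50} + \frac{65}{-19} = 6 \left(- \frac{1}{5}\right) \left(- \frac{1}{50}\right) + 65 \left(- \frac{1}{19}\right) = \left(- \frac{6}{5}\right) \left(- \frac{1}{50}\right) - \frac{65}{19} = \frac{3}{125} - \frac{65}{19} = - \frac{8068}{2375} \approx -3.3971$)
$L{\left(E,p \right)} = - \frac{8068 E}{2375}$
$q = \frac{\sqrt{2704132345}}{475}$ ($q = \sqrt{\left(- \frac{8068}{2375}\right) 93 + 12301} = \sqrt{- \frac{750324}{2375} + 12301} = \sqrt{\frac{28464551}{2375}} = \frac{\sqrt{2704132345}}{475} \approx 109.48$)
$\sqrt{P{\left(-135,81 \right)} + q} = \sqrt{2 \cdot 81 + \frac{\sqrt{2704132345}}{475}} = \sqrt{162 + \frac{\sqrt{2704132345}}{475}}$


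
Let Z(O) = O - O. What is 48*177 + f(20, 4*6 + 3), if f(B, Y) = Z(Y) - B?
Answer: 8476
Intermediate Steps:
Z(O) = 0
f(B, Y) = -B (f(B, Y) = 0 - B = -B)
48*177 + f(20, 4*6 + 3) = 48*177 - 1*20 = 8496 - 20 = 8476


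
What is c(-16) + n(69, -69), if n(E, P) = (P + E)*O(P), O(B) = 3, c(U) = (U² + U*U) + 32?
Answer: 544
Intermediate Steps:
c(U) = 32 + 2*U² (c(U) = (U² + U²) + 32 = 2*U² + 32 = 32 + 2*U²)
n(E, P) = 3*E + 3*P (n(E, P) = (P + E)*3 = (E + P)*3 = 3*E + 3*P)
c(-16) + n(69, -69) = (32 + 2*(-16)²) + (3*69 + 3*(-69)) = (32 + 2*256) + (207 - 207) = (32 + 512) + 0 = 544 + 0 = 544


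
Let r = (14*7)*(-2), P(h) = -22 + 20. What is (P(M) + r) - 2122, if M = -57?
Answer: -2320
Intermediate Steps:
P(h) = -2
r = -196 (r = 98*(-2) = -196)
(P(M) + r) - 2122 = (-2 - 196) - 2122 = -198 - 2122 = -2320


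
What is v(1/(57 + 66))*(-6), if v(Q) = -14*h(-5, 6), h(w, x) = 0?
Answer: 0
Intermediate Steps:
v(Q) = 0 (v(Q) = -14*0 = 0)
v(1/(57 + 66))*(-6) = 0*(-6) = 0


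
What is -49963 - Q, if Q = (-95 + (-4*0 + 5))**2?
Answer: -58063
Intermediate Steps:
Q = 8100 (Q = (-95 + (0 + 5))**2 = (-95 + 5)**2 = (-90)**2 = 8100)
-49963 - Q = -49963 - 1*8100 = -49963 - 8100 = -58063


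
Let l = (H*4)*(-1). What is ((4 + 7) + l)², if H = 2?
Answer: 9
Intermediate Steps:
l = -8 (l = (2*4)*(-1) = 8*(-1) = -8)
((4 + 7) + l)² = ((4 + 7) - 8)² = (11 - 8)² = 3² = 9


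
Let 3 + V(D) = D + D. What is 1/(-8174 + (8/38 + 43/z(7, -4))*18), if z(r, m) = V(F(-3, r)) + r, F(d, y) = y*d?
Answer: -19/155621 ≈ -0.00012209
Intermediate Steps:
F(d, y) = d*y
V(D) = -3 + 2*D (V(D) = -3 + (D + D) = -3 + 2*D)
z(r, m) = -3 - 5*r (z(r, m) = (-3 + 2*(-3*r)) + r = (-3 - 6*r) + r = -3 - 5*r)
1/(-8174 + (8/38 + 43/z(7, -4))*18) = 1/(-8174 + (8/38 + 43/(-3 - 5*7))*18) = 1/(-8174 + (8*(1/38) + 43/(-3 - 35))*18) = 1/(-8174 + (4/19 + 43/(-38))*18) = 1/(-8174 + (4/19 + 43*(-1/38))*18) = 1/(-8174 + (4/19 - 43/38)*18) = 1/(-8174 - 35/38*18) = 1/(-8174 - 315/19) = 1/(-155621/19) = -19/155621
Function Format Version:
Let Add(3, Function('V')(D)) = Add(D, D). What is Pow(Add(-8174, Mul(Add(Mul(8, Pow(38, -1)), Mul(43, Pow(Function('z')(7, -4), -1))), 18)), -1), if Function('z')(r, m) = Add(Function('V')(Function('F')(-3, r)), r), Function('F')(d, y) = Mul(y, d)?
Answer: Rational(-19, 155621) ≈ -0.00012209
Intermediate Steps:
Function('F')(d, y) = Mul(d, y)
Function('V')(D) = Add(-3, Mul(2, D)) (Function('V')(D) = Add(-3, Add(D, D)) = Add(-3, Mul(2, D)))
Function('z')(r, m) = Add(-3, Mul(-5, r)) (Function('z')(r, m) = Add(Add(-3, Mul(2, Mul(-3, r))), r) = Add(Add(-3, Mul(-6, r)), r) = Add(-3, Mul(-5, r)))
Pow(Add(-8174, Mul(Add(Mul(8, Pow(38, -1)), Mul(43, Pow(Function('z')(7, -4), -1))), 18)), -1) = Pow(Add(-8174, Mul(Add(Mul(8, Pow(38, -1)), Mul(43, Pow(Add(-3, Mul(-5, 7)), -1))), 18)), -1) = Pow(Add(-8174, Mul(Add(Mul(8, Rational(1, 38)), Mul(43, Pow(Add(-3, -35), -1))), 18)), -1) = Pow(Add(-8174, Mul(Add(Rational(4, 19), Mul(43, Pow(-38, -1))), 18)), -1) = Pow(Add(-8174, Mul(Add(Rational(4, 19), Mul(43, Rational(-1, 38))), 18)), -1) = Pow(Add(-8174, Mul(Add(Rational(4, 19), Rational(-43, 38)), 18)), -1) = Pow(Add(-8174, Mul(Rational(-35, 38), 18)), -1) = Pow(Add(-8174, Rational(-315, 19)), -1) = Pow(Rational(-155621, 19), -1) = Rational(-19, 155621)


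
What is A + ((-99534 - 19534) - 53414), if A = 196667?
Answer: 24185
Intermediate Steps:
A + ((-99534 - 19534) - 53414) = 196667 + ((-99534 - 19534) - 53414) = 196667 + (-119068 - 53414) = 196667 - 172482 = 24185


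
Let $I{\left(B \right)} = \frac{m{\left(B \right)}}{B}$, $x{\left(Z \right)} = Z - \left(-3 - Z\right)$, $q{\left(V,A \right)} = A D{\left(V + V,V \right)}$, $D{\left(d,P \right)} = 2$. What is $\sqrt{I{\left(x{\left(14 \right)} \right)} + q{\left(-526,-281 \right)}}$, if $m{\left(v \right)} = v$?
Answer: $i \sqrt{561} \approx 23.685 i$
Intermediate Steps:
$q{\left(V,A \right)} = 2 A$ ($q{\left(V,A \right)} = A 2 = 2 A$)
$x{\left(Z \right)} = 3 + 2 Z$ ($x{\left(Z \right)} = Z + \left(3 + Z\right) = 3 + 2 Z$)
$I{\left(B \right)} = 1$ ($I{\left(B \right)} = \frac{B}{B} = 1$)
$\sqrt{I{\left(x{\left(14 \right)} \right)} + q{\left(-526,-281 \right)}} = \sqrt{1 + 2 \left(-281\right)} = \sqrt{1 - 562} = \sqrt{-561} = i \sqrt{561}$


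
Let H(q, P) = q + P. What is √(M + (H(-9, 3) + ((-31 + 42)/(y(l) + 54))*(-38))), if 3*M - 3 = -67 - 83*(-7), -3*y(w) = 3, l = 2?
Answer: √4005687/159 ≈ 12.588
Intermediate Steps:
y(w) = -1 (y(w) = -⅓*3 = -1)
M = 517/3 (M = 1 + (-67 - 83*(-7))/3 = 1 + (-67 + 581)/3 = 1 + (⅓)*514 = 1 + 514/3 = 517/3 ≈ 172.33)
H(q, P) = P + q
√(M + (H(-9, 3) + ((-31 + 42)/(y(l) + 54))*(-38))) = √(517/3 + ((3 - 9) + ((-31 + 42)/(-1 + 54))*(-38))) = √(517/3 + (-6 + (11/53)*(-38))) = √(517/3 + (-6 - 418/53)) = √(517/3 - 736/53) = √(25193/159) = √4005687/159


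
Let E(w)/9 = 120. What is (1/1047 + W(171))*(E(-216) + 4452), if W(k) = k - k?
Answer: 1844/349 ≈ 5.2837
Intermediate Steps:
W(k) = 0
E(w) = 1080 (E(w) = 9*120 = 1080)
(1/1047 + W(171))*(E(-216) + 4452) = (1/1047 + 0)*(1080 + 4452) = (1/1047 + 0)*5532 = (1/1047)*5532 = 1844/349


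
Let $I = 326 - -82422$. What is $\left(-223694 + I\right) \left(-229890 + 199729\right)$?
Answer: $4251072306$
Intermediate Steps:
$I = 82748$ ($I = 326 + 82422 = 82748$)
$\left(-223694 + I\right) \left(-229890 + 199729\right) = \left(-223694 + 82748\right) \left(-229890 + 199729\right) = \left(-140946\right) \left(-30161\right) = 4251072306$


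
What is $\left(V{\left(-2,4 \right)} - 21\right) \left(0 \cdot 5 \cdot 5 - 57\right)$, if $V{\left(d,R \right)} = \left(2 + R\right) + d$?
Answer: $969$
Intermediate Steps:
$V{\left(d,R \right)} = 2 + R + d$
$\left(V{\left(-2,4 \right)} - 21\right) \left(0 \cdot 5 \cdot 5 - 57\right) = \left(\left(2 + 4 - 2\right) - 21\right) \left(0 \cdot 5 \cdot 5 - 57\right) = \left(4 - 21\right) \left(0 \cdot 5 - 57\right) = - 17 \left(0 - 57\right) = \left(-17\right) \left(-57\right) = 969$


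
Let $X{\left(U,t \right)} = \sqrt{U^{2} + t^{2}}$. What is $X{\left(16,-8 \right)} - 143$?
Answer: $-143 + 8 \sqrt{5} \approx -125.11$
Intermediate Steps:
$X{\left(16,-8 \right)} - 143 = \sqrt{16^{2} + \left(-8\right)^{2}} - 143 = \sqrt{256 + 64} - 143 = \sqrt{320} - 143 = 8 \sqrt{5} - 143 = -143 + 8 \sqrt{5}$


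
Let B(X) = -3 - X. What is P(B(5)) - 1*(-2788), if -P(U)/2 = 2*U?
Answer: 2820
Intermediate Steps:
P(U) = -4*U
P(B(5)) - 1*(-2788) = -4*(-3 - 1*5) - 1*(-2788) = -4*(-3 - 5) + 2788 = -4*(-8) + 2788 = 32 + 2788 = 2820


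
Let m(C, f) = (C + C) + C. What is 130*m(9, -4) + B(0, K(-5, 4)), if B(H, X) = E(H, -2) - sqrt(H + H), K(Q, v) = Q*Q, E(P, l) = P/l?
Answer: 3510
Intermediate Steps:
m(C, f) = 3*C (m(C, f) = 2*C + C = 3*C)
K(Q, v) = Q**2
B(H, X) = -H/2 - sqrt(2)*sqrt(H) (B(H, X) = H/(-2) - sqrt(H + H) = H*(-1/2) - sqrt(2*H) = -H/2 - sqrt(2)*sqrt(H))
130*m(9, -4) + B(0, K(-5, 4)) = 130*(3*9) + (-1/2*0 - sqrt(2)*sqrt(0)) = 130*27 + (0 - 1*sqrt(2)*0) = 3510 + (0 + 0) = 3510 + 0 = 3510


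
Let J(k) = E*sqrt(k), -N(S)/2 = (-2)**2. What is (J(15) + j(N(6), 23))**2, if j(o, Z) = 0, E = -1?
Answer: 15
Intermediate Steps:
N(S) = -8 (N(S) = -2*(-2)**2 = -2*4 = -8)
J(k) = -sqrt(k)
(J(15) + j(N(6), 23))**2 = (-sqrt(15) + 0)**2 = (-sqrt(15))**2 = 15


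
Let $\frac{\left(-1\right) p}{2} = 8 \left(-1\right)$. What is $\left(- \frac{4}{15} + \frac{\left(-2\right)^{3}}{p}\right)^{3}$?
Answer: $- \frac{12167}{27000} \approx -0.45063$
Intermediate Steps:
$p = 16$ ($p = - 2 \cdot 8 \left(-1\right) = \left(-2\right) \left(-8\right) = 16$)
$\left(- \frac{4}{15} + \frac{\left(-2\right)^{3}}{p}\right)^{3} = \left(- \frac{4}{15} + \frac{\left(-2\right)^{3}}{16}\right)^{3} = \left(\left(-4\right) \frac{1}{15} - \frac{1}{2}\right)^{3} = \left(- \frac{4}{15} - \frac{1}{2}\right)^{3} = \left(- \frac{23}{30}\right)^{3} = - \frac{12167}{27000}$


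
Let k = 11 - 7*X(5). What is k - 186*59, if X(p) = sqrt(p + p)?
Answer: -10963 - 7*sqrt(10) ≈ -10985.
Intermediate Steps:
X(p) = sqrt(2)*sqrt(p) (X(p) = sqrt(2*p) = sqrt(2)*sqrt(p))
k = 11 - 7*sqrt(10) (k = 11 - 7*sqrt(2)*sqrt(5) = 11 - 7*sqrt(10) ≈ -11.136)
k - 186*59 = (11 - 7*sqrt(10)) - 186*59 = (11 - 7*sqrt(10)) - 10974 = -10963 - 7*sqrt(10)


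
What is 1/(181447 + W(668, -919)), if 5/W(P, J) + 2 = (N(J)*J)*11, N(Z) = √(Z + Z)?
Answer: 34080950006787044/6183886135881486958223 - 50545*I*√1838/6183886135881486958223 ≈ 5.5113e-6 - 3.5042e-16*I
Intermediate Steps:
N(Z) = √2*√Z (N(Z) = √(2*Z) = √2*√Z)
W(P, J) = 5/(-2 + 11*√2*J^(3/2)) (W(P, J) = 5/(-2 + ((√2*√J)*J)*11) = 5/(-2 + (√2*J^(3/2))*11) = 5/(-2 + 11*√2*J^(3/2)))
1/(181447 + W(668, -919)) = 1/(181447 + 5/(-2 + 11*√2*(-919)^(3/2))) = 1/(181447 + 5/(-2 + 11*√2*(-919*I*√919))) = 1/(181447 + 5/(-2 - 10109*I*√1838))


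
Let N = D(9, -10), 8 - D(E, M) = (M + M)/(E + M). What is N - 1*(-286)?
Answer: 274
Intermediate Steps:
D(E, M) = 8 - 2*M/(E + M) (D(E, M) = 8 - (M + M)/(E + M) = 8 - 2*M/(E + M))
N = -12 (N = 2*(3*(-10) + 4*9)/(9 - 10) = 2*(-30 + 36)/(-1) = 2*(-1)*6 = -12)
N - 1*(-286) = -12 - 1*(-286) = -12 + 286 = 274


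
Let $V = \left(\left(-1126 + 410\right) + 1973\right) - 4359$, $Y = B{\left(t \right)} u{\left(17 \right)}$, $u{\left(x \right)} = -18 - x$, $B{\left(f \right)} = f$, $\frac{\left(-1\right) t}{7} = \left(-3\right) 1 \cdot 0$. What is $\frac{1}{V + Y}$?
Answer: $- \frac{1}{3102} \approx -0.00032237$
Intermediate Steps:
$t = 0$ ($t = - 7 \left(-3\right) 1 \cdot 0 = - 7 \left(\left(-3\right) 0\right) = \left(-7\right) 0 = 0$)
$Y = 0$ ($Y = 0 \left(-18 - 17\right) = 0 \left(-35\right) = 0$)
$V = -3102$ ($V = \left(-716 + 1973\right) - 4359 = 1257 - 4359 = -3102$)
$\frac{1}{V + Y} = \frac{1}{-3102 + 0} = \frac{1}{-3102} = - \frac{1}{3102}$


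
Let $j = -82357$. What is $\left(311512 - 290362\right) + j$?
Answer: $-61207$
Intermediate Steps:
$\left(311512 - 290362\right) + j = \left(311512 - 290362\right) - 82357 = 21150 - 82357 = -61207$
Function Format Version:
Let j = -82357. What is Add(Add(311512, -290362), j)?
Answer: -61207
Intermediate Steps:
Add(Add(311512, -290362), j) = Add(Add(311512, -290362), -82357) = Add(21150, -82357) = -61207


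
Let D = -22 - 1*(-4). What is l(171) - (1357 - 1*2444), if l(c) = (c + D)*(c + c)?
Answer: 53413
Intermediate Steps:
D = -18 (D = -22 + 4 = -18)
l(c) = 2*c*(-18 + c) (l(c) = (c - 18)*(c + c) = (-18 + c)*(2*c) = 2*c*(-18 + c))
l(171) - (1357 - 1*2444) = 2*171*(-18 + 171) - (1357 - 1*2444) = 2*171*153 - (1357 - 2444) = 52326 - 1*(-1087) = 52326 + 1087 = 53413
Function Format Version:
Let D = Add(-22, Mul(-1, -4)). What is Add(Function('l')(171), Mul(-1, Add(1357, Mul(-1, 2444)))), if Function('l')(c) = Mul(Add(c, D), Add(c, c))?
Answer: 53413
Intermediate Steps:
D = -18 (D = Add(-22, 4) = -18)
Function('l')(c) = Mul(2, c, Add(-18, c)) (Function('l')(c) = Mul(Add(c, -18), Add(c, c)) = Mul(Add(-18, c), Mul(2, c)) = Mul(2, c, Add(-18, c)))
Add(Function('l')(171), Mul(-1, Add(1357, Mul(-1, 2444)))) = Add(Mul(2, 171, Add(-18, 171)), Mul(-1, Add(1357, Mul(-1, 2444)))) = Add(Mul(2, 171, 153), Mul(-1, Add(1357, -2444))) = Add(52326, Mul(-1, -1087)) = Add(52326, 1087) = 53413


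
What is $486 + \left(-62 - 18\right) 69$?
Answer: $-5034$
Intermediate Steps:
$486 + \left(-62 - 18\right) 69 = 486 - 5520 = -5034$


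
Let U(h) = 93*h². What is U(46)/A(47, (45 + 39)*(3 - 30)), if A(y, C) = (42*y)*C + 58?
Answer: -98394/2238487 ≈ -0.043956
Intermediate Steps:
A(y, C) = 58 + 42*C*y (A(y, C) = 42*C*y + 58 = 58 + 42*C*y)
U(46)/A(47, (45 + 39)*(3 - 30)) = (93*46²)/(58 + 42*((45 + 39)*(3 - 30))*47) = (93*2116)/(58 + 42*(84*(-27))*47) = 196788/(58 + 42*(-2268)*47) = 196788/(58 - 4477032) = 196788/(-4476974) = 196788*(-1/4476974) = -98394/2238487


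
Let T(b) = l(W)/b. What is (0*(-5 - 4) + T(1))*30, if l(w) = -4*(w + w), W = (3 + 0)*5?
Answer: -3600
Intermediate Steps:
W = 15 (W = 3*5 = 15)
l(w) = -8*w
T(b) = -120/b (T(b) = (-8*15)/b = -120/b)
(0*(-5 - 4) + T(1))*30 = (0*(-5 - 4) - 120/1)*30 = (0*(-9) - 120*1)*30 = (0 - 120)*30 = -120*30 = -3600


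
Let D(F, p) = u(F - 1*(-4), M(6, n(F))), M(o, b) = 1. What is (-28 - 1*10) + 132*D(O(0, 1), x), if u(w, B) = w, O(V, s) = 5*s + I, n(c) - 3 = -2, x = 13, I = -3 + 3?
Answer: 1150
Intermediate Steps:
I = 0
n(c) = 1 (n(c) = 3 - 2 = 1)
O(V, s) = 5*s (O(V, s) = 5*s + 0 = 5*s)
D(F, p) = 4 + F (D(F, p) = F - 1*(-4) = F + 4 = 4 + F)
(-28 - 1*10) + 132*D(O(0, 1), x) = (-28 - 1*10) + 132*(4 + 5*1) = (-28 - 10) + 132*(4 + 5) = -38 + 132*9 = -38 + 1188 = 1150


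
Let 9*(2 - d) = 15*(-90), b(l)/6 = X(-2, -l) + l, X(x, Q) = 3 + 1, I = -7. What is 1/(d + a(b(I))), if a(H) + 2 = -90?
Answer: 1/60 ≈ 0.016667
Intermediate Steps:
X(x, Q) = 4
b(l) = 24 + 6*l (b(l) = 6*(4 + l) = 24 + 6*l)
a(H) = -92 (a(H) = -2 - 90 = -92)
d = 152 (d = 2 - 5*(-90)/3 = 2 - ⅑*(-1350) = 2 + 150 = 152)
1/(d + a(b(I))) = 1/(152 - 92) = 1/60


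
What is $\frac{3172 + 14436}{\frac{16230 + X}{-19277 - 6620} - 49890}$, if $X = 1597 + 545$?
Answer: $- \frac{227997188}{646009851} \approx -0.35293$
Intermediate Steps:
$X = 2142$
$\frac{3172 + 14436}{\frac{16230 + X}{-19277 - 6620} - 49890} = \frac{3172 + 14436}{\frac{16230 + 2142}{-19277 - 6620} - 49890} = \frac{17608}{\frac{18372}{-25897} - 49890} = \frac{17608}{18372 \left(- \frac{1}{25897}\right) - 49890} = \frac{17608}{- \frac{18372}{25897} - 49890} = \frac{17608}{- \frac{1292019702}{25897}} = 17608 \left(- \frac{25897}{1292019702}\right) = - \frac{227997188}{646009851}$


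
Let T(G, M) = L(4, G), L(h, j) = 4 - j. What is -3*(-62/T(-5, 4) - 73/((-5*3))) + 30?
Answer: 541/15 ≈ 36.067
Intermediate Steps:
T(G, M) = 4 - G
-3*(-62/T(-5, 4) - 73/((-5*3))) + 30 = -3*(-62/(4 - 1*(-5)) - 73/((-5*3))) + 30 = -3*(-62/(4 + 5) - 73/(-15)) + 30 = -3*(-62/9 - 73*(-1/15)) + 30 = -3*(-62*⅑ + 73/15) + 30 = -3*(-62/9 + 73/15) + 30 = -3*(-91/45) + 30 = 91/15 + 30 = 541/15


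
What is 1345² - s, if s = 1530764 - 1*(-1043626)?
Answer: -765365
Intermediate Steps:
s = 2574390 (s = 1530764 + 1043626 = 2574390)
1345² - s = 1345² - 1*2574390 = 1809025 - 2574390 = -765365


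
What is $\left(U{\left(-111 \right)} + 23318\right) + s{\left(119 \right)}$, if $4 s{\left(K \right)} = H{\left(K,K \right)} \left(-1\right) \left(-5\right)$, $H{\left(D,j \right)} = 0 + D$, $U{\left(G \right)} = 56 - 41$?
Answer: $\frac{93927}{4} \approx 23482.0$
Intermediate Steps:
$U{\left(G \right)} = 15$ ($U{\left(G \right)} = 56 - 41 = 15$)
$H{\left(D,j \right)} = D$
$s{\left(K \right)} = \frac{5 K}{4}$ ($s{\left(K \right)} = \frac{K \left(-1\right) \left(-5\right)}{4} = \frac{- K \left(-5\right)}{4} = \frac{5 K}{4}$)
$\left(U{\left(-111 \right)} + 23318\right) + s{\left(119 \right)} = \left(15 + 23318\right) + \frac{5}{4} \cdot 119 = 23333 + \frac{595}{4} = \frac{93927}{4}$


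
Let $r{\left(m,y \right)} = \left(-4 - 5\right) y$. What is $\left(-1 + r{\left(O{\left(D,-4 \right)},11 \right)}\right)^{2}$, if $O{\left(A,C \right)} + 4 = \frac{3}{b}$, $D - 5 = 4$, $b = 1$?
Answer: $10000$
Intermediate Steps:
$D = 9$ ($D = 5 + 4 = 9$)
$O{\left(A,C \right)} = -1$ ($O{\left(A,C \right)} = -4 + \frac{3}{1} = -4 + 3 \cdot 1 = -4 + 3 = -1$)
$r{\left(m,y \right)} = - 9 y$
$\left(-1 + r{\left(O{\left(D,-4 \right)},11 \right)}\right)^{2} = \left(-1 - 99\right)^{2} = \left(-100\right)^{2} = 10000$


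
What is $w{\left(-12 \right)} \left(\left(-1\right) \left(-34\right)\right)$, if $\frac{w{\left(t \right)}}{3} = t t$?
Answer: $14688$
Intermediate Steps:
$w{\left(t \right)} = 3 t^{2}$ ($w{\left(t \right)} = 3 t t = 3 t^{2}$)
$w{\left(-12 \right)} \left(\left(-1\right) \left(-34\right)\right) = 3 \left(-12\right)^{2} \left(\left(-1\right) \left(-34\right)\right) = 3 \cdot 144 \cdot 34 = 432 \cdot 34 = 14688$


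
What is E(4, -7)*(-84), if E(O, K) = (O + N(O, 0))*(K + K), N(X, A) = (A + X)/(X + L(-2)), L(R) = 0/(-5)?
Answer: 5880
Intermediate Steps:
L(R) = 0 (L(R) = 0*(-1/5) = 0)
N(X, A) = (A + X)/X (N(X, A) = (A + X)/(X + 0) = (A + X)/X)
E(O, K) = 2*K*(1 + O) (E(O, K) = (O + (0 + O)/O)*(K + K) = (O + O/O)*(2*K) = (O + 1)*(2*K) = (1 + O)*(2*K) = 2*K*(1 + O))
E(4, -7)*(-84) = (2*(-7)*(1 + 4))*(-84) = (2*(-7)*5)*(-84) = -70*(-84) = 5880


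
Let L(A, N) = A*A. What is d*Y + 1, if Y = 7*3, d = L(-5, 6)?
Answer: 526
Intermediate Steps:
L(A, N) = A²
d = 25 (d = (-5)² = 25)
Y = 21
d*Y + 1 = 25*21 + 1 = 525 + 1 = 526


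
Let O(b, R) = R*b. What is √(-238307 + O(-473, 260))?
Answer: 3*I*√40143 ≈ 601.07*I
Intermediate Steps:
√(-238307 + O(-473, 260)) = √(-238307 + 260*(-473)) = √(-238307 - 122980) = √(-361287) = 3*I*√40143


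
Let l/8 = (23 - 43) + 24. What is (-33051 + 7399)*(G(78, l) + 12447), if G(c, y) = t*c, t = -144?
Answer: -31167180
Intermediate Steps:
l = 32 (l = 8*((23 - 43) + 24) = 8*(-20 + 24) = 8*4 = 32)
G(c, y) = -144*c
(-33051 + 7399)*(G(78, l) + 12447) = (-33051 + 7399)*(-144*78 + 12447) = -25652*(-11232 + 12447) = -25652*1215 = -31167180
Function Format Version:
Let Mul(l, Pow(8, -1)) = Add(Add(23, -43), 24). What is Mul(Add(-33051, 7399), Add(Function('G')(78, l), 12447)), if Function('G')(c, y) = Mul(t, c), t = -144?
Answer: -31167180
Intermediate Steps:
l = 32 (l = Mul(8, Add(Add(23, -43), 24)) = Mul(8, Add(-20, 24)) = Mul(8, 4) = 32)
Function('G')(c, y) = Mul(-144, c)
Mul(Add(-33051, 7399), Add(Function('G')(78, l), 12447)) = Mul(Add(-33051, 7399), Add(Mul(-144, 78), 12447)) = Mul(-25652, Add(-11232, 12447)) = Mul(-25652, 1215) = -31167180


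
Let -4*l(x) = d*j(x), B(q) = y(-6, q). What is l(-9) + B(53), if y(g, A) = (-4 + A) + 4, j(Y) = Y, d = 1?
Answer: 221/4 ≈ 55.250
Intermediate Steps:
y(g, A) = A
B(q) = q
l(x) = -x/4
l(-9) + B(53) = -¼*(-9) + 53 = 9/4 + 53 = 221/4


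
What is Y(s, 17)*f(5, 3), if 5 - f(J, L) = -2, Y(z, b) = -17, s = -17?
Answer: -119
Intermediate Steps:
f(J, L) = 7 (f(J, L) = 5 - 1*(-2) = 5 + 2 = 7)
Y(s, 17)*f(5, 3) = -17*7 = -119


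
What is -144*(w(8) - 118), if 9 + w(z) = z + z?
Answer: 15984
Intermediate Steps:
w(z) = -9 + 2*z (w(z) = -9 + (z + z) = -9 + 2*z)
-144*(w(8) - 118) = -144*((-9 + 2*8) - 118) = -144*((-9 + 16) - 118) = -144*(7 - 118) = -144*(-111) = 15984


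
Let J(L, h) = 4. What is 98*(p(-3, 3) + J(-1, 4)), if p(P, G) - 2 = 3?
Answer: 882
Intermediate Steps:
p(P, G) = 5 (p(P, G) = 2 + 3 = 5)
98*(p(-3, 3) + J(-1, 4)) = 98*(5 + 4) = 98*9 = 882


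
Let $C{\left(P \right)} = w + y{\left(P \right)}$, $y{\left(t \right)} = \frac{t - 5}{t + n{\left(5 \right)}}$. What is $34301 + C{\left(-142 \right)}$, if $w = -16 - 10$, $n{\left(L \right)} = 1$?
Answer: $\frac{1610974}{47} \approx 34276.0$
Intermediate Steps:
$w = -26$ ($w = -16 - 10 = -26$)
$y{\left(t \right)} = \frac{-5 + t}{1 + t}$ ($y{\left(t \right)} = \frac{t - 5}{t + 1} = \frac{-5 + t}{1 + t}$)
$C{\left(P \right)} = -26 + \frac{-5 + P}{1 + P}$
$34301 + C{\left(-142 \right)} = 34301 + \frac{-31 - -3550}{1 - 142} = 34301 + \frac{-31 + 3550}{-141} = 34301 - \frac{1173}{47} = \frac{1610974}{47}$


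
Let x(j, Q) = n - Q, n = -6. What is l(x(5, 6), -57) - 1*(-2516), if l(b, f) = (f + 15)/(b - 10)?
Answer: 27697/11 ≈ 2517.9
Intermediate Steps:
x(j, Q) = -6 - Q
l(b, f) = (15 + f)/(-10 + b)
l(x(5, 6), -57) - 1*(-2516) = (15 - 57)/(-10 + (-6 - 1*6)) - 1*(-2516) = -42/(-10 + (-6 - 6)) + 2516 = -42/(-10 - 12) + 2516 = -42/(-22) + 2516 = -1/22*(-42) + 2516 = 21/11 + 2516 = 27697/11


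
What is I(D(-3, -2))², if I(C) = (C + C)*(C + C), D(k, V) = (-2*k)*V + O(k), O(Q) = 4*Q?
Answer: 5308416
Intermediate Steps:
D(k, V) = 4*k - 2*V*k (D(k, V) = (-2*k)*V + 4*k = -2*V*k + 4*k = 4*k - 2*V*k)
I(C) = 4*C² (I(C) = (2*C)*(2*C) = 4*C²)
I(D(-3, -2))² = (4*(2*(-3)*(2 - 1*(-2)))²)² = (4*(2*(-3)*(2 + 2))²)² = (4*(2*(-3)*4)²)² = (4*(-24)²)² = (4*576)² = 2304² = 5308416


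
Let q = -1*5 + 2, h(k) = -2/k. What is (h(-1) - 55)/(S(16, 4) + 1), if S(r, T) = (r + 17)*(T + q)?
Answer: -53/34 ≈ -1.5588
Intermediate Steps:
q = -3 (q = -5 + 2 = -3)
S(r, T) = (-3 + T)*(17 + r) (S(r, T) = (r + 17)*(T - 3) = (17 + r)*(-3 + T) = (-3 + T)*(17 + r))
(h(-1) - 55)/(S(16, 4) + 1) = (-2/(-1) - 55)/((-51 - 3*16 + 17*4 + 4*16) + 1) = (-2*(-1) - 55)/((-51 - 48 + 68 + 64) + 1) = (2 - 55)/(33 + 1) = -53/34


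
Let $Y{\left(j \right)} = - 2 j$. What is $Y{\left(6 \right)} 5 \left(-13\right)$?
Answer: $780$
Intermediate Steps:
$Y{\left(6 \right)} 5 \left(-13\right) = \left(-2\right) 6 \cdot 5 \left(-13\right) = \left(-12\right) \left(-65\right) = 780$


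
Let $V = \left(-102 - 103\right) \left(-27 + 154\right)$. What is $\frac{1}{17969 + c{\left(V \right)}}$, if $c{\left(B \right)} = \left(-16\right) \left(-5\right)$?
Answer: $\frac{1}{18049} \approx 5.5405 \cdot 10^{-5}$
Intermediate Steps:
$V = -26035$ ($V = \left(-205\right) 127 = -26035$)
$c{\left(B \right)} = 80$
$\frac{1}{17969 + c{\left(V \right)}} = \frac{1}{17969 + 80} = \frac{1}{18049}$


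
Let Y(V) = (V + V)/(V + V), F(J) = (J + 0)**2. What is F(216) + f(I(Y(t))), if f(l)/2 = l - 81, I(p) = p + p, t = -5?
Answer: 46498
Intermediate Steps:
F(J) = J**2
Y(V) = 1 (Y(V) = (2*V)/((2*V)) = (2*V)*(1/(2*V)) = 1)
I(p) = 2*p
f(l) = -162 + 2*l (f(l) = 2*(l - 81) = 2*(-81 + l) = -162 + 2*l)
F(216) + f(I(Y(t))) = 216**2 + (-162 + 2*(2*1)) = 46656 + (-162 + 2*2) = 46656 + (-162 + 4) = 46656 - 158 = 46498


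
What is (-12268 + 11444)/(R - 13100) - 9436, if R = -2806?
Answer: -75044096/7953 ≈ -9436.0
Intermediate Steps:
(-12268 + 11444)/(R - 13100) - 9436 = (-12268 + 11444)/(-2806 - 13100) - 9436 = -824/(-15906) - 9436 = -824*(-1/15906) - 9436 = 412/7953 - 9436 = -75044096/7953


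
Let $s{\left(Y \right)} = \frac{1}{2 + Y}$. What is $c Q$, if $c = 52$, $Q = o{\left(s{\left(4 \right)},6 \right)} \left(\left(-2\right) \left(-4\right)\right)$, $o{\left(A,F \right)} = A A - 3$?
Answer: $- \frac{11128}{9} \approx -1236.4$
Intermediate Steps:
$o{\left(A,F \right)} = -3 + A^{2}$ ($o{\left(A,F \right)} = A^{2} - 3 = -3 + A^{2}$)
$Q = - \frac{214}{9}$ ($Q = \left(-3 + \left(\frac{1}{2 + 4}\right)^{2}\right) \left(\left(-2\right) \left(-4\right)\right) = \left(-3 + \left(\frac{1}{6}\right)^{2}\right) 8 = \left(-3 + \frac{1}{36}\right) 8 = \left(- \frac{107}{36}\right) 8 = - \frac{214}{9} \approx -23.778$)
$c Q = 52 \left(- \frac{214}{9}\right) = - \frac{11128}{9}$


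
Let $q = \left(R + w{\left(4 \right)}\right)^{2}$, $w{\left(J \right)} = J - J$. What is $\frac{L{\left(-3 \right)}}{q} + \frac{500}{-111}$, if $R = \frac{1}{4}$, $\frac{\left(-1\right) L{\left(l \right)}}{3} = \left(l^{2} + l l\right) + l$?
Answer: $- \frac{80420}{111} \approx -724.5$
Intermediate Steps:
$L{\left(l \right)} = - 6 l^{2} - 3 l$ ($L{\left(l \right)} = - 3 \left(\left(l^{2} + l l\right) + l\right) = - 3 \left(\left(l^{2} + l^{2}\right) + l\right) = - 3 \left(2 l^{2} + l\right) = - 3 \left(l + 2 l^{2}\right) = - 6 l^{2} - 3 l$)
$R = \frac{1}{4} \approx 0.25$
$w{\left(J \right)} = 0$
$q = \frac{1}{16}$ ($q = \left(\frac{1}{4} + 0\right)^{2} = \left(\frac{1}{4}\right)^{2} = \frac{1}{16} \approx 0.0625$)
$\frac{L{\left(-3 \right)}}{q} + \frac{500}{-111} = \left(-3\right) \left(-3\right) \left(1 + 2 \left(-3\right)\right) \frac{1}{\frac{1}{16}} + \frac{500}{-111} = \left(-3\right) \left(-3\right) \left(1 - 6\right) 16 + 500 \left(- \frac{1}{111}\right) = \left(-3\right) \left(-3\right) \left(-5\right) 16 - \frac{500}{111} = \left(-45\right) 16 - \frac{500}{111} = -720 - \frac{500}{111} = - \frac{80420}{111}$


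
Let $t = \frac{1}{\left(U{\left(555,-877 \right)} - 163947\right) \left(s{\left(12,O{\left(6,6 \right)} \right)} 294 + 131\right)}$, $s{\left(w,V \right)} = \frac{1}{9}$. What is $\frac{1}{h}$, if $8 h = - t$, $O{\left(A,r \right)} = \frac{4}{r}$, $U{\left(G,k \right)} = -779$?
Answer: $\frac{647043728}{3} \approx 2.1568 \cdot 10^{8}$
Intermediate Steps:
$s{\left(w,V \right)} = \frac{1}{9}$
$t = - \frac{3}{80880466}$ ($t = \frac{1}{\left(-779 - 163947\right) \left(\frac{1}{9} \cdot 294 + 131\right)} = \frac{1}{\left(-164726\right) \left(\frac{98}{3} + 131\right)} = - \frac{1}{164726 \cdot \frac{491}{3}} = \left(- \frac{1}{164726}\right) \frac{3}{491} = - \frac{3}{80880466} \approx -3.7092 \cdot 10^{-8}$)
$h = \frac{3}{647043728}$ ($h = \frac{\left(-1\right) \left(- \frac{3}{80880466}\right)}{8} = \frac{1}{8} \cdot \frac{3}{80880466} = \frac{3}{647043728} \approx 4.6365 \cdot 10^{-9}$)
$\frac{1}{h} = \frac{1}{\frac{3}{647043728}} = \frac{647043728}{3}$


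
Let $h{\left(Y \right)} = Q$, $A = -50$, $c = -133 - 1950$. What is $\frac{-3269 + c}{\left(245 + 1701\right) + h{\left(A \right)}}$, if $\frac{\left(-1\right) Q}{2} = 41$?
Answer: $- \frac{669}{233} \approx -2.8712$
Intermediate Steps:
$c = -2083$ ($c = -133 - 1950 = -2083$)
$Q = -82$ ($Q = \left(-2\right) 41 = -82$)
$h{\left(Y \right)} = -82$
$\frac{-3269 + c}{\left(245 + 1701\right) + h{\left(A \right)}} = \frac{-3269 - 2083}{\left(245 + 1701\right) - 82} = - \frac{5352}{1946 - 82} = - \frac{5352}{1864} = \left(-5352\right) \frac{1}{1864} = - \frac{669}{233}$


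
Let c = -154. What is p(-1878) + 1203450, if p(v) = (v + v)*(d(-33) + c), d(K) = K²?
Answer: -2308410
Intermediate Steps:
p(v) = 1870*v (p(v) = (v + v)*((-33)² - 154) = (2*v)*(1089 - 154) = (2*v)*935 = 1870*v)
p(-1878) + 1203450 = 1870*(-1878) + 1203450 = -3511860 + 1203450 = -2308410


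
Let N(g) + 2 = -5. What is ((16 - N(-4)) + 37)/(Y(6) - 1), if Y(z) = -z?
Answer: -60/7 ≈ -8.5714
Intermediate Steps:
N(g) = -7 (N(g) = -2 - 5 = -7)
((16 - N(-4)) + 37)/(Y(6) - 1) = ((16 - 1*(-7)) + 37)/(-1*6 - 1) = ((16 + 7) + 37)/(-6 - 1) = (23 + 37)/(-7) = 60*(-⅐) = -60/7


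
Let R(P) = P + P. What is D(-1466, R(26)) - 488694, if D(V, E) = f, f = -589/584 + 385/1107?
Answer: -315935233855/646488 ≈ -4.8869e+5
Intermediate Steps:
R(P) = 2*P
f = -427183/646488 (f = -589*1/584 + 385*(1/1107) = -589/584 + 385/1107 = -427183/646488 ≈ -0.66078)
D(V, E) = -427183/646488
D(-1466, R(26)) - 488694 = -427183/646488 - 488694 = -315935233855/646488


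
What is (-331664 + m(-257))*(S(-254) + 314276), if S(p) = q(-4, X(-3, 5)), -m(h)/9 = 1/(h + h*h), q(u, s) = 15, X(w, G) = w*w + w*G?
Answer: -6858092963486027/65792 ≈ -1.0424e+11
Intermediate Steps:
X(w, G) = w**2 + G*w
m(h) = -9/(h + h**2) (m(h) = -9/(h + h*h) = -9/(h + h**2))
S(p) = 15
(-331664 + m(-257))*(S(-254) + 314276) = (-331664 - 9/(-257*(1 - 257)))*(15 + 314276) = (-331664 - 9*(-1/257)/(-256))*314291 = (-331664 - 9*(-1/257)*(-1/256))*314291 = (-331664 - 9/65792)*314291 = -21820837897/65792*314291 = -6858092963486027/65792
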